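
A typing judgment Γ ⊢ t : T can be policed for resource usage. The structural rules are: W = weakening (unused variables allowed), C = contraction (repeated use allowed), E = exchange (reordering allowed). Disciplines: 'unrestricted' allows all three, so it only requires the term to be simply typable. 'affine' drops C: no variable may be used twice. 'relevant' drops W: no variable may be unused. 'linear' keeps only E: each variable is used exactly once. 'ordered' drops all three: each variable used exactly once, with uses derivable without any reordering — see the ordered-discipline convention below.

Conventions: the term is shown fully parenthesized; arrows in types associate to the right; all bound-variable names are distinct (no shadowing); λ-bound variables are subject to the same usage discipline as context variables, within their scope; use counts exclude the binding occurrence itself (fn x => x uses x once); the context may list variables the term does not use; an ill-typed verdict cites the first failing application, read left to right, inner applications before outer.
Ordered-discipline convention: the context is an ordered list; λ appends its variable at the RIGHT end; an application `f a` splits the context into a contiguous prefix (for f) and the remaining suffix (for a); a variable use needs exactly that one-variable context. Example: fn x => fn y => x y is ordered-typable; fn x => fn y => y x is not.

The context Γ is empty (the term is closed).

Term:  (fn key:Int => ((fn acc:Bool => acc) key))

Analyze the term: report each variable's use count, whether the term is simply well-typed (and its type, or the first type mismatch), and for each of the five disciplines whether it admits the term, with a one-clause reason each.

variable uses: key (λ-bound)=1; acc (λ-bound)=1
left-to-right use order: acc, key
typing: ill-typed: a function awaiting Bool gets Int
ordered: ✗, the type mismatch rejects it
linear: ✗, not simply typable
affine: ✗, fails simple typing
relevant: ✗, a type mismatch blocks all five
unrestricted: ✗, the type mismatch rejects it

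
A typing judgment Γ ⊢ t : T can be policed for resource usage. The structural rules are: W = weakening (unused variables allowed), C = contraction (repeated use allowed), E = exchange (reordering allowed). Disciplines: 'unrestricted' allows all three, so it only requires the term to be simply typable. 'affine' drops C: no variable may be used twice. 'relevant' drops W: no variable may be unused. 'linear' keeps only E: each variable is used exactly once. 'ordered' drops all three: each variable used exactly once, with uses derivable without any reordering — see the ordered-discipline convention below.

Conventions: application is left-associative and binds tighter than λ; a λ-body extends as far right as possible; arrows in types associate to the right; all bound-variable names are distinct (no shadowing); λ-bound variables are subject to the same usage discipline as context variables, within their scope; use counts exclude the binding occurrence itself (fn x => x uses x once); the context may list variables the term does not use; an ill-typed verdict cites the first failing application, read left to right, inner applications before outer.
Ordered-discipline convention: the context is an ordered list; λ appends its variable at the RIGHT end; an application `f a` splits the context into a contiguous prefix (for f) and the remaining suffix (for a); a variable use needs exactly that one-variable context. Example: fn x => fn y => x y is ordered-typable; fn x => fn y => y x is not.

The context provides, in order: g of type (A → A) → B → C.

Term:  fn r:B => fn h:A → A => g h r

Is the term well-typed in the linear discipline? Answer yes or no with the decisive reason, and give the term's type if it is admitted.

yes — g, r, h: one use apiece; term : B → (A → A) → C
counts: g: 1, r (λ-bound): 1, h (λ-bound): 1
order of uses: g, h, r
typing: well-typed at B → (A → A) → C
per-discipline verdicts: ordered ✗; linear ✓; affine ✓; relevant ✓; unrestricted ✓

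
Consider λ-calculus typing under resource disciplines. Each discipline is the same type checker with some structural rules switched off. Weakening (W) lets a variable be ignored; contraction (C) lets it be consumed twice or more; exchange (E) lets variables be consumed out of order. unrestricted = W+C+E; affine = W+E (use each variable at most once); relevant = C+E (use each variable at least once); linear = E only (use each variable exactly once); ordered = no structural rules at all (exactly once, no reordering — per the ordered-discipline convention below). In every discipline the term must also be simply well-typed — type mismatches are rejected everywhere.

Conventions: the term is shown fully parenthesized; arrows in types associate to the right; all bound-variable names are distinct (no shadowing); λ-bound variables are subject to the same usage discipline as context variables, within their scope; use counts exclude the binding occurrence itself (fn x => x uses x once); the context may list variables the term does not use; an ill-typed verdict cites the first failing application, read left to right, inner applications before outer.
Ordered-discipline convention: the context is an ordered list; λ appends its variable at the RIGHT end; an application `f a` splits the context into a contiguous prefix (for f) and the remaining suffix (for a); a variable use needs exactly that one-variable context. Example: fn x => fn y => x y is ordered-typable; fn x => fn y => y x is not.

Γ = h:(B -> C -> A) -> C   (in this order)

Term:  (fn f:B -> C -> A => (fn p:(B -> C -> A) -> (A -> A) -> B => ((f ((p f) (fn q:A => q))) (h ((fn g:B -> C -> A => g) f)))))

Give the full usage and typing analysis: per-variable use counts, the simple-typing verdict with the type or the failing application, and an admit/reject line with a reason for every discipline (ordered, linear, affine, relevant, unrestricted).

usage: h: 1×; f (λ-bound): 3×; p (λ-bound): 1×; q (λ-bound): 1×; g (λ-bound): 1×
use order (left to right): f, p, f, q, h, g, f
typing: well-typed — term : (B -> C -> A) -> ((B -> C -> A) -> (A -> A) -> B) -> A
ordered: ✗ — repeated use of f ×3
linear: ✗ — repeated use of f ×3
affine: ✗ — repeated use of f ×3
relevant: ✓ — none of h, f, p, q, g goes unused
unrestricted: ✓ — typability at (B -> C -> A) -> ((B -> C -> A) -> (A -> A) -> B) -> A is all that's needed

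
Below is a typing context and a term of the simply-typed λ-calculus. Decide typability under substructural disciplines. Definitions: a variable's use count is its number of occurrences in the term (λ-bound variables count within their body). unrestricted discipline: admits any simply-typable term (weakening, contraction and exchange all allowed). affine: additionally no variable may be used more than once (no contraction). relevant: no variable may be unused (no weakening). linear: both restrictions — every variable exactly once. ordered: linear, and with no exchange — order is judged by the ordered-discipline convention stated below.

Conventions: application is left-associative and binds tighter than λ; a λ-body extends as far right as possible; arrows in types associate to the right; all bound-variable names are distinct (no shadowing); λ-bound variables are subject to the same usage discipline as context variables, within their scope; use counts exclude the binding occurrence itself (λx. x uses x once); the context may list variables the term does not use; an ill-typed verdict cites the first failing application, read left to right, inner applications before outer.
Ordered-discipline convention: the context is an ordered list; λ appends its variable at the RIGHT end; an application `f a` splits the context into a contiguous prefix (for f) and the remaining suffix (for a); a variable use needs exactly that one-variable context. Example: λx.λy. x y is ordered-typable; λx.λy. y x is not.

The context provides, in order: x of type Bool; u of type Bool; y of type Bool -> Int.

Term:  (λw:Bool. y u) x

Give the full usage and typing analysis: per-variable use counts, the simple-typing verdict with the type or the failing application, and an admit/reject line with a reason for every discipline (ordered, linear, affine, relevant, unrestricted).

counts: x: 1, u: 1, y: 1, w (bound): 0
use order (left to right): y, u, x
typing: well-typed at Int
ordered ✗ (needs weakening: w unused)
linear ✗ (needs weakening: w unused)
affine ✓ (none of x, u, y, w used more than once)
relevant ✗ (needs weakening: w unused)
unrestricted ✓ (well-typed at Int; no restrictions here)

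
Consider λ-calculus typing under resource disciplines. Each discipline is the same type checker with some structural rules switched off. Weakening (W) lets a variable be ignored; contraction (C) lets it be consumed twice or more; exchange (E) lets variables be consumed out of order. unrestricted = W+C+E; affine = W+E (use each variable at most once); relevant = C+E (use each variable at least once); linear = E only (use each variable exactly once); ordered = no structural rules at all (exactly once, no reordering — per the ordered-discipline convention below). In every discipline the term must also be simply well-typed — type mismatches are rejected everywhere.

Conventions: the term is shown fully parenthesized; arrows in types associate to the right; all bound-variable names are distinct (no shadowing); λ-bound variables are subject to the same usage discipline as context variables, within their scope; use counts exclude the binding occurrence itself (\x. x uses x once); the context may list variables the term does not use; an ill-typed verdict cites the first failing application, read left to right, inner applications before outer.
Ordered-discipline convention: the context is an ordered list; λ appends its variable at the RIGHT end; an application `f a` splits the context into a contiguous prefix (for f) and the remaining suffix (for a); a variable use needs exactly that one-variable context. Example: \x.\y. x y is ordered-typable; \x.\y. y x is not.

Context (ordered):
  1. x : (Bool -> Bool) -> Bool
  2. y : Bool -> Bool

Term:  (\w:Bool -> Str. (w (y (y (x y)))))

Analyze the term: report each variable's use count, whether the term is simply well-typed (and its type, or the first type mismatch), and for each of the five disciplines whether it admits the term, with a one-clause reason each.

usage: x=1; y=3; w [bound]=1
use order (left to right): w, y, y, x, y
typing: well-typed at (Bool -> Str) -> Str
ordered ✗ (repeated use of y ×3)
linear ✗ (repeated use of y ×3)
affine ✗ (repeated use of y ×3)
relevant ✓ (at least one use each (x, y, w))
unrestricted ✓ (well-typed at (Bool -> Str) -> Str; no restrictions here)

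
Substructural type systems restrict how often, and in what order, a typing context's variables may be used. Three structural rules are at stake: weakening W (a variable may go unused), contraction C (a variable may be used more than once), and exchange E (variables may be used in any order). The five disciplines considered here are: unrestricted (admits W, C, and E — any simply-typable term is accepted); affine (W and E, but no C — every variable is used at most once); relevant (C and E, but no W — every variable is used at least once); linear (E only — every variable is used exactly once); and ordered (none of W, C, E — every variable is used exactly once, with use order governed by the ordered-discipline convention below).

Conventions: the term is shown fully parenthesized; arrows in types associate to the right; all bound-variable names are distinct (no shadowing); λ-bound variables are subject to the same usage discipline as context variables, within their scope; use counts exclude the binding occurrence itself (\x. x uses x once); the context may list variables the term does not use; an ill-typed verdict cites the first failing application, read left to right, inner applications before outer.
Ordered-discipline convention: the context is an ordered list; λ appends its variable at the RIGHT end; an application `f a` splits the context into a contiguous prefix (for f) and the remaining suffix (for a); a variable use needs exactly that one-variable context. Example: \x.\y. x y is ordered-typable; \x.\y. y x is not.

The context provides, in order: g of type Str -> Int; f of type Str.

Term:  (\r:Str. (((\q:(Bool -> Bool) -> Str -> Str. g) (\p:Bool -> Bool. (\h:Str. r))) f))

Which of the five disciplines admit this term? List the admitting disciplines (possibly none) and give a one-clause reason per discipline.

admitted by: affine, unrestricted
variable uses: g=1, f=1, r (bound)=1, q (bound)=0, p (bound)=0, h (bound)=0
use order (left to right): g, r, f
typing: ✓ — Str -> Int
ordered: ✗ — needs weakening: q, p, h unused
linear: ✗ — needs weakening: q, p, h unused
affine: ✓ — g, f, r, q, p, h: no repeats, contraction unneeded
relevant: ✗ — needs weakening: q, p, h unused
unrestricted: ✓ — well-typed at Str -> Int; no restrictions here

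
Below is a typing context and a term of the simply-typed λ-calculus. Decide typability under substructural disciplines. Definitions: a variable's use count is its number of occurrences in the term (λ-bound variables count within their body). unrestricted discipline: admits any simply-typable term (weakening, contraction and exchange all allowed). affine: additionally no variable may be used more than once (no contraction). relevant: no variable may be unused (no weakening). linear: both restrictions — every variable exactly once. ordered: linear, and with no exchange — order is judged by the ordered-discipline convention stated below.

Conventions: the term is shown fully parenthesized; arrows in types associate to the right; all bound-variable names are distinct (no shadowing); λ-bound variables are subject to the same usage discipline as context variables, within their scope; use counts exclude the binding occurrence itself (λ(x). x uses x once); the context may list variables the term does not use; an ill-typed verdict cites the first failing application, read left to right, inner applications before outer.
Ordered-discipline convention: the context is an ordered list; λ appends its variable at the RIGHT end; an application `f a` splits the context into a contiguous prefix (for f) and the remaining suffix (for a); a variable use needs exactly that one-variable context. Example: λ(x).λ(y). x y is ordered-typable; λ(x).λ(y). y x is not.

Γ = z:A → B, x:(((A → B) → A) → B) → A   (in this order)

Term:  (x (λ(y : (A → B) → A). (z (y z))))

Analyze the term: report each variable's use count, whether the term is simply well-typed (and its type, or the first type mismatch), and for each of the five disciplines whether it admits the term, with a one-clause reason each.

variable uses: z: 2, x: 1, y [bound]: 1
order of uses: x, z, y, z
typing: well-typed at A
ordered ✗ (z ×2 used more than once (contraction))
linear ✗ (z ×2 used more than once (contraction))
affine ✗ (z ×2 used more than once (contraction))
relevant ✓ (none of z, x, y goes unused)
unrestricted ✓ (well-typed at A; no restrictions here)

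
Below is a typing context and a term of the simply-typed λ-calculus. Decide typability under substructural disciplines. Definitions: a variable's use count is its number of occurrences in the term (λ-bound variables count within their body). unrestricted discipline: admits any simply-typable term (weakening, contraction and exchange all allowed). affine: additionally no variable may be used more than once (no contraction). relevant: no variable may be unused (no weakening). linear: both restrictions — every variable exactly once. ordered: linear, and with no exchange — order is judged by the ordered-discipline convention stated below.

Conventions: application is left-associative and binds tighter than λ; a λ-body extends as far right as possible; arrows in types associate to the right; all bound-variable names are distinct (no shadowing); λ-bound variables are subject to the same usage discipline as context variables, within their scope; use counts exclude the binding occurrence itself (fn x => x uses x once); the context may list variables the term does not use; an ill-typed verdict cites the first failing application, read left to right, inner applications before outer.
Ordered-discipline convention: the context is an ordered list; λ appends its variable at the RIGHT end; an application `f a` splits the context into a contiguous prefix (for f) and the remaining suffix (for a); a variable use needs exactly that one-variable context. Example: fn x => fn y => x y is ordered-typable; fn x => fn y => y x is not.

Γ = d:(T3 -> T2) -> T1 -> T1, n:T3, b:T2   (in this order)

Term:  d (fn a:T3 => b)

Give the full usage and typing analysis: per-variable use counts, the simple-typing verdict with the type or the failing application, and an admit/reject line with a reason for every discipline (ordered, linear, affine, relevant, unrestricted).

variable uses: d: 1×, n: 0×, b: 1×, a (λ-bound): 0×
uses in reading order: d, b
typing: the term checks, with type T1 -> T1
ordered: ✗ — n, a never used (weakening)
linear: ✗ — n, a never used (weakening)
affine: ✓ — none of d, n, b, a used more than once
relevant: ✗ — n, a never used (weakening)
unrestricted: ✓ — well-typed at T1 -> T1; no restrictions here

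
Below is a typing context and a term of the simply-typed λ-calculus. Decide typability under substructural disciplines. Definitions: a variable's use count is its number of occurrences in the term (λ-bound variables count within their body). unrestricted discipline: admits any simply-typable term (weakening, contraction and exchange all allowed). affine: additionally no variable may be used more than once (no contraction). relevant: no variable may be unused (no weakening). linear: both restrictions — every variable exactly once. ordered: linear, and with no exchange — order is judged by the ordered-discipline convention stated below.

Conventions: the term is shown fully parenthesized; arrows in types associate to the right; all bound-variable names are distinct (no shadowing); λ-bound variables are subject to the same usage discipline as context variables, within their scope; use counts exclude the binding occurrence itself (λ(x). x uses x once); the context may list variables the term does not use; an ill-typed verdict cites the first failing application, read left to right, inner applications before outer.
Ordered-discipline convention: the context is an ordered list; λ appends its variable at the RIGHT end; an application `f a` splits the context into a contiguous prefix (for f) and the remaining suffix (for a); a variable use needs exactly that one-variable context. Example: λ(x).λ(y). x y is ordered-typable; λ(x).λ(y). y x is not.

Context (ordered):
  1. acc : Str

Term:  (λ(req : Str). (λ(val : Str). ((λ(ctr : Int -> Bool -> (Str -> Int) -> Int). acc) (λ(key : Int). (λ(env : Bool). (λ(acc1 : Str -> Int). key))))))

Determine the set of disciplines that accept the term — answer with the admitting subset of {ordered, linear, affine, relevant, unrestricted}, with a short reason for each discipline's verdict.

admitted in: affine, unrestricted
usage: acc=1, req (λ-bound)=0, val (λ-bound)=0, ctr (λ-bound)=0, key (λ-bound)=1, env (λ-bound)=0, acc1 (λ-bound)=0
order of uses: acc, key
typing: the term checks, with type Str -> Str -> Str
ordered: ✗ — req, val, ctr, env, acc1 never used (weakening)
linear: ✗ — req, val, ctr, env, acc1 never used (weakening)
affine: ✓ — none of acc, req, val, ctr, key, env, acc1 used more than once
relevant: ✗ — req, val, ctr, env, acc1 never used (weakening)
unrestricted: ✓ — well-typed at Str -> Str -> Str; no restrictions here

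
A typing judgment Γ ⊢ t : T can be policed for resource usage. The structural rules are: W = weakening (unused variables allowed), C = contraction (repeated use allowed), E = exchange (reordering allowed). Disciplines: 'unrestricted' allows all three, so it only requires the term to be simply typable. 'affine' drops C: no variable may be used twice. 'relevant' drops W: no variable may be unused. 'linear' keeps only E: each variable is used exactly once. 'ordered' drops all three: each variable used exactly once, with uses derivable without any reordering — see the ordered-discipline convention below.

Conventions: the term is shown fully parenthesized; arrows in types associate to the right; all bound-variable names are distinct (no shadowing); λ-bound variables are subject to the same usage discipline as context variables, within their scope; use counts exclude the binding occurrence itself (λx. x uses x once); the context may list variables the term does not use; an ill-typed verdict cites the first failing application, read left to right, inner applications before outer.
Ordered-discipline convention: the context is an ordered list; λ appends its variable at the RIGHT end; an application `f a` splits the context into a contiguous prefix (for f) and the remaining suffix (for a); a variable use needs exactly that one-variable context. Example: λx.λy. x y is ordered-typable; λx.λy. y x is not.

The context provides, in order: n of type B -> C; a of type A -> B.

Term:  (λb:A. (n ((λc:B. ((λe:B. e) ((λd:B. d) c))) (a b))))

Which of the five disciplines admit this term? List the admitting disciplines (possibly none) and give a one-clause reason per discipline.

admitted by: ordered, linear, affine, relevant, unrestricted
usage: n ×1, a ×1, b (λ-bound) ×1, c (λ-bound) ×1, e (λ-bound) ×1, d (λ-bound) ×1
use order (left to right): n, e, d, c, a, b
typing: well-typed — term : A -> C
ordered ✓ (one use each (n, a, b, c, e, d); ordered split holds)
linear ✓ (exactly-once usage across n, a, b, c, e, d)
affine ✓ (n, a, b, c, e, d: no repeats, contraction unneeded)
relevant ✓ (none of n, a, b, c, e, d goes unused)
unrestricted ✓ (typability at A -> C is all that's needed)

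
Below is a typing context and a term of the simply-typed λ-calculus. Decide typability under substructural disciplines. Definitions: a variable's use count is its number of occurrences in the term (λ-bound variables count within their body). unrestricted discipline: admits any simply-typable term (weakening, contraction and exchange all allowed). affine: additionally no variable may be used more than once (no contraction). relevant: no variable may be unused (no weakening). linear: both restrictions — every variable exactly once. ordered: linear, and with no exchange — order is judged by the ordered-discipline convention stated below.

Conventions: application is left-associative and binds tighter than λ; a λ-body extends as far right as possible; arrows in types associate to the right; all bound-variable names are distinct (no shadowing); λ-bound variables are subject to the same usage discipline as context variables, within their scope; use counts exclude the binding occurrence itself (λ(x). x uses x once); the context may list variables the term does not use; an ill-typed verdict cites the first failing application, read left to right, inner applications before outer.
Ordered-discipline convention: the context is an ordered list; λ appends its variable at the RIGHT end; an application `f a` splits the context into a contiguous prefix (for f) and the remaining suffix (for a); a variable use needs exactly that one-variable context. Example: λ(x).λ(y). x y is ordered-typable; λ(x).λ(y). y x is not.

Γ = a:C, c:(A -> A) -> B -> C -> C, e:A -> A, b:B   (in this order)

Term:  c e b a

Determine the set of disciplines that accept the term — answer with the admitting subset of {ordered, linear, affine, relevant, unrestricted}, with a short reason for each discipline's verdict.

admitting disciplines: linear, affine, relevant, unrestricted
counts: a: 1, c: 1, e: 1, b: 1
uses in reading order: c, e, b, a
typing: ✓ — C
ordered ✗ (needs exchange: uses follow c, e, b, a)
linear ✓ (single use per variable (a, c, e, b))
affine ✓ (at most one use each (a, c, e, b))
relevant ✓ (every one of a, c, e, b appears)
unrestricted ✓ (type-checks (C) and nothing is barred)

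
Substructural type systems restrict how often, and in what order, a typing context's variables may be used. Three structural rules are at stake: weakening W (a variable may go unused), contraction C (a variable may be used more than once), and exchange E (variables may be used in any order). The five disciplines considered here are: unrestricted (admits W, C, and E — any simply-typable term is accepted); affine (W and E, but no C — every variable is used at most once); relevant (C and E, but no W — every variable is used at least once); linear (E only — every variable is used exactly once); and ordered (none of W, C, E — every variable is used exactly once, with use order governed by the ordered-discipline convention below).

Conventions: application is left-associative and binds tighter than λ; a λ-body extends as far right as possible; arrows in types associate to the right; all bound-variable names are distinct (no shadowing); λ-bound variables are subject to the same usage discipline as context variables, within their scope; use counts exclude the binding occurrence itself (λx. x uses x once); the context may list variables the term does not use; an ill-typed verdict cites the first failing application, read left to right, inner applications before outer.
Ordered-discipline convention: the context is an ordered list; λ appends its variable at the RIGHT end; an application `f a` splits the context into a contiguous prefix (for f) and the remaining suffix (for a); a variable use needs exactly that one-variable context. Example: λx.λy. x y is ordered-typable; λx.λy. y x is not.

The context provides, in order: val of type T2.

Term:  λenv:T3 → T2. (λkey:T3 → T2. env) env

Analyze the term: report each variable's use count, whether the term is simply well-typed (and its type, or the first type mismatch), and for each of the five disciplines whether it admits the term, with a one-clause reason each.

counts: val=0; env [bound]=2; key [bound]=0
order of uses: env, env
typing: well-typed — term : (T3 → T2) → T3 → T2
ordered: ✗ — needs contraction — env ×2; val, key left unused
linear: ✗ — needs contraction — env ×2; val, key left unused
affine: ✗ — needs contraction — env ×2
relevant: ✗ — val, key left unused
unrestricted: ✓ — typability at (T3 → T2) → T3 → T2 is all that's needed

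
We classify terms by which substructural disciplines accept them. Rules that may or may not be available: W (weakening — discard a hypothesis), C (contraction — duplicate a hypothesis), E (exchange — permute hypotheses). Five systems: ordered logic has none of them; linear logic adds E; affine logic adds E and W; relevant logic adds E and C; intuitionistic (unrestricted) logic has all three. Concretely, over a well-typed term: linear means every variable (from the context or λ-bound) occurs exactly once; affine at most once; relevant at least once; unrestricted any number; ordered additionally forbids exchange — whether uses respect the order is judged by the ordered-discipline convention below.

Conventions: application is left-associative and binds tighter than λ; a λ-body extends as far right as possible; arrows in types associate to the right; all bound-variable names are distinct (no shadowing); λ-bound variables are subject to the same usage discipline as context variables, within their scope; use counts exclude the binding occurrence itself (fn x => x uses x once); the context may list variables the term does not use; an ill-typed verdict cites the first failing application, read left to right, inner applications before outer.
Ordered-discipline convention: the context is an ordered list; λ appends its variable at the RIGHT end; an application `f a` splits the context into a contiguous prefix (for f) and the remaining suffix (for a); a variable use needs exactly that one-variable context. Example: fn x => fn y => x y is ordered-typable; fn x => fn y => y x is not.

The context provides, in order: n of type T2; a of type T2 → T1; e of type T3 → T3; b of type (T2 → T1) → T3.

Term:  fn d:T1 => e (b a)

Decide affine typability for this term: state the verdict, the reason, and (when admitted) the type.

yes — n, a, e, b, d: no repeats, contraction unneeded; term : T1 → T3
counts: n: 0×, a: 1×, e: 1×, b: 1×, d (λ-bound): 0×
uses in reading order: e, b, a
typing: well-typed at T1 → T3
summary: ordered ✗ · linear ✗ · affine ✓ · relevant ✗ · unrestricted ✓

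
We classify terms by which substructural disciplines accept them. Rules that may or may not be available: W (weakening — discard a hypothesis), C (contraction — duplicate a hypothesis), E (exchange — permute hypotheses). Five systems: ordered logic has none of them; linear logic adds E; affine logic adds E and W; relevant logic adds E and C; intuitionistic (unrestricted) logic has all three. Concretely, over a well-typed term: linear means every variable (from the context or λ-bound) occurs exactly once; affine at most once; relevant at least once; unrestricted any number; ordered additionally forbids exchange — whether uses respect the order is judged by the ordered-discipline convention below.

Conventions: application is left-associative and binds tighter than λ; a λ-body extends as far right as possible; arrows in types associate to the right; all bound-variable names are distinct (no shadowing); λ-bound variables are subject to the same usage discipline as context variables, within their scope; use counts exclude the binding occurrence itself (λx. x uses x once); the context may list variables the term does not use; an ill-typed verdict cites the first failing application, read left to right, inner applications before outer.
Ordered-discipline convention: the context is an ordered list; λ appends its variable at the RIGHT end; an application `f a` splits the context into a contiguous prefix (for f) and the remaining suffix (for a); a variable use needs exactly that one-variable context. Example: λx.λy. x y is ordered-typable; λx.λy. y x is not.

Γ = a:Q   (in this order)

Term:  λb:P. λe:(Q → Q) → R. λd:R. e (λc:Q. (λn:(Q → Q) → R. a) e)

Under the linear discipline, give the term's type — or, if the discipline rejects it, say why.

not well-typed under linear — uses contraction: e ×2; needs weakening: b, d, c, n unused
usage: a ×1, b [bound] ×0, e [bound] ×2, d [bound] ×0, c [bound] ×0, n [bound] ×0
use order (left to right): e, a, e
typing: well-typed at P → ((Q → Q) → R) → R → R
per-discipline verdicts: ordered ✗ · linear ✗ · affine ✗ · relevant ✗ · unrestricted ✓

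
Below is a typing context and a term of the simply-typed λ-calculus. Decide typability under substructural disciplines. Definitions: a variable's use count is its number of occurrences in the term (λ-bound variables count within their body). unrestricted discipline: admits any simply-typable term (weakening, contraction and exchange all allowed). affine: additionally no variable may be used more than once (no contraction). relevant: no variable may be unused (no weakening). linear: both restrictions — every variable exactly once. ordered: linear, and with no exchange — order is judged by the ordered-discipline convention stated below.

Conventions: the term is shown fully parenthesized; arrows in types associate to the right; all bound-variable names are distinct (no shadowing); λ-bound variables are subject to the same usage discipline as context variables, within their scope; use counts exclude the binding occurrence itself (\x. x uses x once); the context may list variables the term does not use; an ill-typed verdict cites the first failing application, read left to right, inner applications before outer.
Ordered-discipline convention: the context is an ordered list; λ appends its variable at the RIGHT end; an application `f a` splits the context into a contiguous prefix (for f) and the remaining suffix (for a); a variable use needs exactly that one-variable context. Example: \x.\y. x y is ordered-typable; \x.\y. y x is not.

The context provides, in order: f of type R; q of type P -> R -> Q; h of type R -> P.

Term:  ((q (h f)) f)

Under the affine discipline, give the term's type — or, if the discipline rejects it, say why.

not well-typed under affine — f ×2 used more than once (contraction)
usage: f: 2, q: 1, h: 1
order of uses: q, h, f, f
typing: the term checks, with type Q
per-discipline verdicts: ordered ✗ | linear ✗ | affine ✗ | relevant ✓ | unrestricted ✓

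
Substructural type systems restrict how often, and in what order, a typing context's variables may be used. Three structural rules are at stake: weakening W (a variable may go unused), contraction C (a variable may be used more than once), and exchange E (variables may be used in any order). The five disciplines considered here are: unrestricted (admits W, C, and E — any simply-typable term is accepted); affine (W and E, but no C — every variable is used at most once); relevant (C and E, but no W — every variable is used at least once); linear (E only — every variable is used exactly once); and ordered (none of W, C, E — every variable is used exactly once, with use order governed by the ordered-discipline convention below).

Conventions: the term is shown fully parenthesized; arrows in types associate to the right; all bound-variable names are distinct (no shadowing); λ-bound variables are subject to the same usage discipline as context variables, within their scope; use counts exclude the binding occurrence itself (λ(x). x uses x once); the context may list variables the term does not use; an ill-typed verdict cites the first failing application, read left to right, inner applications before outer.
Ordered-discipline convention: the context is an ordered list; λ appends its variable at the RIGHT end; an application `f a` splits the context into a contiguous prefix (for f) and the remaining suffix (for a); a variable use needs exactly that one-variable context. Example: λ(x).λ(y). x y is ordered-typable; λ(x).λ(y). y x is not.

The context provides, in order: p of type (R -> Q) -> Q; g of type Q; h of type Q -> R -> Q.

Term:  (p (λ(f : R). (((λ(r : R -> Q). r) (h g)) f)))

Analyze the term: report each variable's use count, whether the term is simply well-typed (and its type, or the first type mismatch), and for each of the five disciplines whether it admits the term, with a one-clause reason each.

variable uses: p ×1; g ×1; h ×1; f (λ-bound) ×1; r (λ-bound) ×1
left-to-right use order: p, r, h, g, f
typing: the term checks, with type Q
ordered: ✗ — no ordered split (uses run p, r, h, g, f)
linear: ✓ — each of p, g, h, f, r used exactly once
affine: ✓ — no duplicate uses among p, g, h, f, r
relevant: ✓ — p, g, h, f, r: all used, weakening unneeded
unrestricted: ✓ — simply typable at Q; W, C, E all held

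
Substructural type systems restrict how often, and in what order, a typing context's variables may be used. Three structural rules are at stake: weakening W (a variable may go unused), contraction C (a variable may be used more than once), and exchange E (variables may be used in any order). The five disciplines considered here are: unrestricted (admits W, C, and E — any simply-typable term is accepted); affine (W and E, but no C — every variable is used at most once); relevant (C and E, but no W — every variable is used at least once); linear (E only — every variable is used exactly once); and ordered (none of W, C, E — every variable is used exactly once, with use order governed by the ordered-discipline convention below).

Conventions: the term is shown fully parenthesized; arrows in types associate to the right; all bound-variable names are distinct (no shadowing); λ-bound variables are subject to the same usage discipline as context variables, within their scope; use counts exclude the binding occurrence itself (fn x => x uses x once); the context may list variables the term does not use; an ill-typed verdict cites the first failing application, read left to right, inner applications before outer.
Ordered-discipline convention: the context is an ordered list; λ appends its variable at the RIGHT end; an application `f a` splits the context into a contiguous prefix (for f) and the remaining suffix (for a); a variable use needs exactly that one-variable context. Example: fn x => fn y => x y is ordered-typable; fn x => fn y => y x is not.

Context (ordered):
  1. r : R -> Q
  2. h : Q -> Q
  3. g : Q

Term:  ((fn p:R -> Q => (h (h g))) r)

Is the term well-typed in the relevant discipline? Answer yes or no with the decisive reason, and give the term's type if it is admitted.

no — p never used (weakening)
usage: r=1, h=2, g=1, p (λ-bound)=0
order of uses: h, h, g, r
typing: well-typed at Q
all disciplines: ordered ✗; linear ✗; affine ✗; relevant ✗; unrestricted ✓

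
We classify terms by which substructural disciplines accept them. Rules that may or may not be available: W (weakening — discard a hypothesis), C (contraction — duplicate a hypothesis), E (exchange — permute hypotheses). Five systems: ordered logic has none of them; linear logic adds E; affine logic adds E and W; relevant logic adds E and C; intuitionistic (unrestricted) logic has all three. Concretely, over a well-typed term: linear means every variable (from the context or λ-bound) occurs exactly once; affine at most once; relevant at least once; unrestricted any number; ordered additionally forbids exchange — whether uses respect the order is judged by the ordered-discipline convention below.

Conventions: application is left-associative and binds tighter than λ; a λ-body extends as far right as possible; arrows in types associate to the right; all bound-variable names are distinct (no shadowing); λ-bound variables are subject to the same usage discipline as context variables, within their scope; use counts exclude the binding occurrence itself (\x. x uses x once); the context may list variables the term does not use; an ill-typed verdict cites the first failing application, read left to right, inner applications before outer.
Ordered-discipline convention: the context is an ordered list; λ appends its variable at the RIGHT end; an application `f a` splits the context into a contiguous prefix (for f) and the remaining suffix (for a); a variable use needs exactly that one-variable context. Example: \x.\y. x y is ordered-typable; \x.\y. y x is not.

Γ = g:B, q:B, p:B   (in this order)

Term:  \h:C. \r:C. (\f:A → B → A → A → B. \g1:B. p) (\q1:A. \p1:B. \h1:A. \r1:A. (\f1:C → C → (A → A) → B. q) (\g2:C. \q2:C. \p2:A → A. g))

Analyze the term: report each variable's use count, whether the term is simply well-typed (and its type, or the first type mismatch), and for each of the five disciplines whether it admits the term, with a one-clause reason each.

variable uses: g=1; q=1; p=1; h (λ-bound)=0; r (λ-bound)=0; f (λ-bound)=0; g1 (λ-bound)=0; q1 (λ-bound)=0; p1 (λ-bound)=0; h1 (λ-bound)=0; r1 (λ-bound)=0; f1 (λ-bound)=0; g2 (λ-bound)=0; q2 (λ-bound)=0; p2 (λ-bound)=0
left-to-right use order: p, q, g
typing: well-typed — term : C → C → B → B
ordered: ✗, h, r, f, g1, q1, p1, h1, r1, f1, g2, q2, p2 left unused
linear: ✗, h, r, f, g1, q1, p1, h1, r1, f1, g2, q2, p2 left unused
affine: ✓, g, q, p, h, r, f, g1, q1, p1, h1, r1, f1, g2, q2, p2: no repeats, contraction unneeded
relevant: ✗, h, r, f, g1, q1, p1, h1, r1, f1, g2, q2, p2 left unused
unrestricted: ✓, simply typable at C → C → B → B; W, C, E all held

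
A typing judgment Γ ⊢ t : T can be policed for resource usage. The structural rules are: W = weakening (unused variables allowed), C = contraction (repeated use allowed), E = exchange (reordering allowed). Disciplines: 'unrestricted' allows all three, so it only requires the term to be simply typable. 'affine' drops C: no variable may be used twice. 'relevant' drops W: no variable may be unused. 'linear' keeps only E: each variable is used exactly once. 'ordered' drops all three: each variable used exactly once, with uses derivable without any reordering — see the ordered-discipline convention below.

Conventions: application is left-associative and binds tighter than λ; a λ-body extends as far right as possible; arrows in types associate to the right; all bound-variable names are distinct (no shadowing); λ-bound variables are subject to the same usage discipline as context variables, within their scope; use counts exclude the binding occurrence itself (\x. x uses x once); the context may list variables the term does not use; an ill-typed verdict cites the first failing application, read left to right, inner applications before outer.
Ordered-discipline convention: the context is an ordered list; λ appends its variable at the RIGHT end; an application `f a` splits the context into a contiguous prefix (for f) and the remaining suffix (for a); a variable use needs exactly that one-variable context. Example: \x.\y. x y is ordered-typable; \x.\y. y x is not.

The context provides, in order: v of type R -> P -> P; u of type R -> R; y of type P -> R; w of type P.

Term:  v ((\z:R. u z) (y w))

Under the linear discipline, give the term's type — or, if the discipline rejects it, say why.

term : P -> P
usage: v: 1×; u: 1×; y: 1×; w: 1×; z (bound): 1×
left-to-right use order: v, u, z, y, w
typing: well-typed — term : P -> P
all disciplines: ordered ✓; linear ✓; affine ✓; relevant ✓; unrestricted ✓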